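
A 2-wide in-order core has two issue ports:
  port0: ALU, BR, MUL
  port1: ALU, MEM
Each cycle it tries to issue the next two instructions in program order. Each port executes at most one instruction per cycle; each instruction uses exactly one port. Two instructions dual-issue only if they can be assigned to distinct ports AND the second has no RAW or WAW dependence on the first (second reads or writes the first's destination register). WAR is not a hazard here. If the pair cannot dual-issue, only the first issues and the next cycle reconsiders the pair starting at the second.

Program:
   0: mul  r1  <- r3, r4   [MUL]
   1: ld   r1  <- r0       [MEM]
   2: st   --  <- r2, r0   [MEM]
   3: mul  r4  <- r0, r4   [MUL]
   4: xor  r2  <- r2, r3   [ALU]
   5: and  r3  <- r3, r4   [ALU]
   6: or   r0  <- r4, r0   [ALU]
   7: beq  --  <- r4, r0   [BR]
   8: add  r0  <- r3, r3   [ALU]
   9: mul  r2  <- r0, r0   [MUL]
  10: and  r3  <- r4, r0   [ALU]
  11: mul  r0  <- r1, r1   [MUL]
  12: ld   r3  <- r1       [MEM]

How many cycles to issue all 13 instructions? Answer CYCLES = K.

  cy0 -> i0 (mul.MUL) WAW r1
  cy1 -> i1 (ld.MEM) no-port MEM/MEM
  cy2 -> i2+i3 (st.MEM;mul.MUL) dual
  cy3 -> i4+i5 (xor.ALU;and.ALU) dual
  cy4 -> i6 (or.ALU) RAW r0
  cy5 -> i7+i8 (beq.BR;add.ALU) dual
  cy6 -> i9+i10 (mul.MUL;and.ALU) dual
  cy7 -> i11+i12 (mul.MUL;ld.MEM) dual

CYCLES = 8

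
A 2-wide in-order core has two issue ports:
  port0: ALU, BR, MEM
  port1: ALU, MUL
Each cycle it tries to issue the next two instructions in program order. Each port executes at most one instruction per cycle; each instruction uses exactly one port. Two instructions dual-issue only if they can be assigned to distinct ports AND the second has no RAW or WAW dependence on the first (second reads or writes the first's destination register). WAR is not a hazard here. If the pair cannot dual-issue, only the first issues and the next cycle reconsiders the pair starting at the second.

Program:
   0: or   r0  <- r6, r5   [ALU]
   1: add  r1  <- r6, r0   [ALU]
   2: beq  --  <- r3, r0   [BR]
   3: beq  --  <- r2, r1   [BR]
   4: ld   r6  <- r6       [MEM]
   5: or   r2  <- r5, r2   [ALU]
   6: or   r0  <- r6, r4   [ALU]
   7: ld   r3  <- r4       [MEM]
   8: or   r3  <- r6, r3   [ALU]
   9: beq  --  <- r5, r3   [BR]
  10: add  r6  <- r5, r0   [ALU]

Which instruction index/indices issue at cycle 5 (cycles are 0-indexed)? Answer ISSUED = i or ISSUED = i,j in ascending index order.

#0 head=0: or.ALU i0 RAW r0
#1 head=1: add.ALU+beq.BR i1&i2 dual
#2 head=3: beq.BR i3 no-port BR/MEM
#3 head=4: ld.MEM+or.ALU i4&i5 dual
#4 head=6: or.ALU+ld.MEM i6&i7 dual
#5 head=8: or.ALU i8 RAW r3
#6 head=9: beq.BR+add.ALU i9&i10 dual

ISSUED = 8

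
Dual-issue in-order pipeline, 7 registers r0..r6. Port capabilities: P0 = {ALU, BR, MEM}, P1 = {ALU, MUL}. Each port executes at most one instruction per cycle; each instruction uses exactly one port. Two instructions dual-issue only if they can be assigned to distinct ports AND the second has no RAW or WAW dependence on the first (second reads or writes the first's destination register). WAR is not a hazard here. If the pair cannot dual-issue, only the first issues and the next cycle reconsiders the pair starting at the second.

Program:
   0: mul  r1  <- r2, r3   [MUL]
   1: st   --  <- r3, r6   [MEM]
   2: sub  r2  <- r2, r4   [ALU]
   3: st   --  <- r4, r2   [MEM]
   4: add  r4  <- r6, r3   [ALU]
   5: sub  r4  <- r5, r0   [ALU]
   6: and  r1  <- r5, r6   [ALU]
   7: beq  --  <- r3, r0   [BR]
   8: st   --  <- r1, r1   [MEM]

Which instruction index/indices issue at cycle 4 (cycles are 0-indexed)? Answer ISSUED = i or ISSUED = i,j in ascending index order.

ISSUED = 7

  cy0 -> i0&i1 (mul+st) dual
  cy1 -> i2 (sub) RAW r2
  cy2 -> i3&i4 (st+add) dual
  cy3 -> i5&i6 (sub+and) dual
  cy4 -> i7 (beq) no-port BR/MEM
  cy5 -> i8 (st) tail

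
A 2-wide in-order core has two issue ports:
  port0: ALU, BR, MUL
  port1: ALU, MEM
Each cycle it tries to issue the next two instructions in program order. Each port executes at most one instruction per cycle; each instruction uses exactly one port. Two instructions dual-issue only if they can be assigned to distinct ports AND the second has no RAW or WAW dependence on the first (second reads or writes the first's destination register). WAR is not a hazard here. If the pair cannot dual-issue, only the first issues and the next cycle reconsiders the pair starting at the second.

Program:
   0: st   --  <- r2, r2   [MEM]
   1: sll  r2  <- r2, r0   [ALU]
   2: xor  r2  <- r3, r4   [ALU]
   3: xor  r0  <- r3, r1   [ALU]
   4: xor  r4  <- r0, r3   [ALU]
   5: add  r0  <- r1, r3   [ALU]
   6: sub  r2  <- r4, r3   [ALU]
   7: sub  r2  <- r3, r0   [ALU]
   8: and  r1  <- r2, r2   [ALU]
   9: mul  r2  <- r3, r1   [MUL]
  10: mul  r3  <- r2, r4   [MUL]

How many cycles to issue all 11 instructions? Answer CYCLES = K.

0. st.MEM;sll.ALU @i0+i1  | 2-wide
1. xor.ALU;xor.ALU @i2+i3  | 2-wide
2. xor.ALU;add.ALU @i4+i5  | 2-wide
3. sub.ALU @i6  | WAW r2
4. sub.ALU @i7  | RAW r2
5. and.ALU @i8  | RAW r1
6. mul.MUL @i9  | no-port MUL/MUL
7. mul.MUL @i10  | tail

CYCLES = 8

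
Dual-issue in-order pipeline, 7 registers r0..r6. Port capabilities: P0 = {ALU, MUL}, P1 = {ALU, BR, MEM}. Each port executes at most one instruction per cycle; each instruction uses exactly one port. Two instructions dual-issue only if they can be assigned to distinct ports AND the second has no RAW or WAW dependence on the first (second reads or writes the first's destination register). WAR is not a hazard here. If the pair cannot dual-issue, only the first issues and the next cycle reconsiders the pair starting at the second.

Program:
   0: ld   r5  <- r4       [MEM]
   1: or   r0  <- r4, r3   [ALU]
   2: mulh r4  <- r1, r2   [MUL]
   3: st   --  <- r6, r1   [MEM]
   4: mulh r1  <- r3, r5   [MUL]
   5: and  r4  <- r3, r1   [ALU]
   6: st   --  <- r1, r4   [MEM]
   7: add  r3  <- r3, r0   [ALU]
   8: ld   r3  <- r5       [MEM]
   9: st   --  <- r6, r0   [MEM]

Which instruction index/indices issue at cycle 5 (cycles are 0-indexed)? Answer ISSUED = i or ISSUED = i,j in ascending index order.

#0 head=0: ld+or i0/i1 pair
#1 head=2: mulh+st i2/i3 pair
#2 head=4: mulh i4 RAW r1
#3 head=5: and i5 RAW r4
#4 head=6: st+add i6/i7 pair
#5 head=8: ld i8 no-port MEM/MEM
#6 head=9: st i9 tail

ISSUED = 8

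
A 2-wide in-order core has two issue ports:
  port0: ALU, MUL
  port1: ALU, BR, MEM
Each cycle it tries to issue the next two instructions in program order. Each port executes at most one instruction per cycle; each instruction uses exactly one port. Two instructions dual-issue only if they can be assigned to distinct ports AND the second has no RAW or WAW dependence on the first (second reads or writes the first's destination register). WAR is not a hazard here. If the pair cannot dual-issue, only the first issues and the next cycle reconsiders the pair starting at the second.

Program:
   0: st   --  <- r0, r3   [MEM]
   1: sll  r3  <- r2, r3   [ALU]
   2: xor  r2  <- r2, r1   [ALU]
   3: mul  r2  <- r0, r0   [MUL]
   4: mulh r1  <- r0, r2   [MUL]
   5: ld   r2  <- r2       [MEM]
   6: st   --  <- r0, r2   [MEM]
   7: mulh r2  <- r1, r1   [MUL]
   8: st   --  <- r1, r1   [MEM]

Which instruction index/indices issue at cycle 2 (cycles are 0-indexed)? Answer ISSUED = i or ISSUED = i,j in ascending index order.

c0: i0+i1 st.MEM sll.ALU  2-wide
c1: i2 xor.ALU  WAW r2
c2: i3 mul.MUL  no-port MUL/MUL
c3: i4+i5 mulh.MUL ld.MEM  2-wide
c4: i6+i7 st.MEM mulh.MUL  2-wide
c5: i8 st.MEM  tail

ISSUED = 3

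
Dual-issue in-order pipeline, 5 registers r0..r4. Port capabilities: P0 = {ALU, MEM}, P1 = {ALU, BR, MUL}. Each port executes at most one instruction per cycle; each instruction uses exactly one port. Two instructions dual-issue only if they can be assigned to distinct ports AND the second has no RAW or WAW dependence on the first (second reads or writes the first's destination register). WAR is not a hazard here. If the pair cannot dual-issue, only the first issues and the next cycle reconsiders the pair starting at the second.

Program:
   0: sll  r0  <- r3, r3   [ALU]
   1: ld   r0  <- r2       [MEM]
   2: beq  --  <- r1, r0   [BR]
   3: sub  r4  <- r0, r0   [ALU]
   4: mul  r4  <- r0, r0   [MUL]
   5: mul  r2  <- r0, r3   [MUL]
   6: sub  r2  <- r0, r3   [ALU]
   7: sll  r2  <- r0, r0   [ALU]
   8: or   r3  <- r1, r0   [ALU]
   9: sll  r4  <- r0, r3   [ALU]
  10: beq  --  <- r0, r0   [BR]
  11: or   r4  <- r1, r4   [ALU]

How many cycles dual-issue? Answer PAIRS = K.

[0] i0  sll.ALU  -- WAW r0
[1] i1  ld.MEM  -- RAW r0
[2] i2,i3  beq.BR;sub.ALU  -- 2-wide
[3] i4  mul.MUL  -- no-port MUL/MUL
[4] i5  mul.MUL  -- WAW r2
[5] i6  sub.ALU  -- WAW r2
[6] i7,i8  sll.ALU;or.ALU  -- 2-wide
[7] i9,i10  sll.ALU;beq.BR  -- 2-wide
[8] i11  or.ALU  -- tail

PAIRS = 3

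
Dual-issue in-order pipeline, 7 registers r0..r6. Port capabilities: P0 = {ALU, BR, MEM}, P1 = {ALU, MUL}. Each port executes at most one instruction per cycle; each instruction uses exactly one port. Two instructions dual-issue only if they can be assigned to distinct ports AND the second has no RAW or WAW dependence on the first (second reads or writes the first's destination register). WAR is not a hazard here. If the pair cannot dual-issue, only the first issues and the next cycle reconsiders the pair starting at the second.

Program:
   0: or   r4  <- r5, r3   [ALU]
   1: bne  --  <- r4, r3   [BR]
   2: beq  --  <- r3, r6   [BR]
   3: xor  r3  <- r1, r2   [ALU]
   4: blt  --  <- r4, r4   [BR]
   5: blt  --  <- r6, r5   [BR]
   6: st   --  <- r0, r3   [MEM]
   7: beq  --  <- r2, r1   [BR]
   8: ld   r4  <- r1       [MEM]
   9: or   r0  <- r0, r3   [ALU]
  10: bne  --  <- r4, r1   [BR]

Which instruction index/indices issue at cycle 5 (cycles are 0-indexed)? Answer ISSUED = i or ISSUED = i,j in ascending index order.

ISSUED = 6

c0: i0 or  RAW r4
c1: i1 bne  no-port BR/BR
c2: i2/i3 beq+xor  dual
c3: i4 blt  no-port BR/BR
c4: i5 blt  no-port BR/MEM
c5: i6 st  no-port MEM/BR
c6: i7 beq  no-port BR/MEM
c7: i8/i9 ld+or  dual
c8: i10 bne  tail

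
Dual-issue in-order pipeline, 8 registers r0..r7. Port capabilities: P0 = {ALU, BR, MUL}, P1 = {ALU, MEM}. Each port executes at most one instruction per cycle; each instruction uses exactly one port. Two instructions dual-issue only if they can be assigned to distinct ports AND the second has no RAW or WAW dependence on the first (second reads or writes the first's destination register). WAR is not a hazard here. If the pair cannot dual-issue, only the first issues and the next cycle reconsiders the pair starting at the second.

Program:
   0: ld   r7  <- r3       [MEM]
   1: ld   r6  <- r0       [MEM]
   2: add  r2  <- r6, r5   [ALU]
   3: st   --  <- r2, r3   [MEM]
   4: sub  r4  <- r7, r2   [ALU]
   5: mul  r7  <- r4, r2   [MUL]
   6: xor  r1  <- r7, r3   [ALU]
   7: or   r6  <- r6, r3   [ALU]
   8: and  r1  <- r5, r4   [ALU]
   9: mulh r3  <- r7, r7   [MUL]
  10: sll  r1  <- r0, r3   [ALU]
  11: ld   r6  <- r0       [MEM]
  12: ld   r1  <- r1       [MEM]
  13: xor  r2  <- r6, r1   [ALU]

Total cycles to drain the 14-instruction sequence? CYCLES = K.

c0: i0 ld.MEM  no-port MEM/MEM
c1: i1 ld.MEM  RAW r6
c2: i2 add.ALU  RAW r2
c3: i3,i4 st.MEM+sub.ALU  2-wide
c4: i5 mul.MUL  RAW r7
c5: i6,i7 xor.ALU+or.ALU  2-wide
c6: i8,i9 and.ALU+mulh.MUL  2-wide
c7: i10,i11 sll.ALU+ld.MEM  2-wide
c8: i12 ld.MEM  RAW r1
c9: i13 xor.ALU  tail

CYCLES = 10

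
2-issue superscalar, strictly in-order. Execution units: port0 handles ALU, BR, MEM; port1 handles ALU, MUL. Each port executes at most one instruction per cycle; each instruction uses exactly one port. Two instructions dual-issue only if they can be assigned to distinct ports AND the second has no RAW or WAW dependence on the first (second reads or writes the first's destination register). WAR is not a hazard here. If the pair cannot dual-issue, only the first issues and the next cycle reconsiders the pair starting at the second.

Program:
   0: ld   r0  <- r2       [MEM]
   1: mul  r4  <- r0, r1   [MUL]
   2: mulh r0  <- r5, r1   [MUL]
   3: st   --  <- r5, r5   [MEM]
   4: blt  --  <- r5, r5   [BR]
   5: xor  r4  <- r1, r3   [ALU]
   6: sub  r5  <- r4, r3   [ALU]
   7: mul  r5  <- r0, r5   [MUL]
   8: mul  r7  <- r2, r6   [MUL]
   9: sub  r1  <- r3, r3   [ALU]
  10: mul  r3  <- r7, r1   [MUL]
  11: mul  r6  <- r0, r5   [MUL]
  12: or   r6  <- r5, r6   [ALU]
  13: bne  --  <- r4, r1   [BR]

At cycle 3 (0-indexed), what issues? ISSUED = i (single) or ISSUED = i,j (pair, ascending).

t=0 i0:ld ; RAW r0
t=1 i1:mul ; no-port MUL/MUL
t=2 i2/i3:mulh st ; pair
t=3 i4/i5:blt xor ; pair
t=4 i6:sub ; RAW+WAW r5
t=5 i7:mul ; no-port MUL/MUL
t=6 i8/i9:mul sub ; pair
t=7 i10:mul ; no-port MUL/MUL
t=8 i11:mul ; RAW+WAW r6
t=9 i12/i13:or bne ; pair

ISSUED = 4,5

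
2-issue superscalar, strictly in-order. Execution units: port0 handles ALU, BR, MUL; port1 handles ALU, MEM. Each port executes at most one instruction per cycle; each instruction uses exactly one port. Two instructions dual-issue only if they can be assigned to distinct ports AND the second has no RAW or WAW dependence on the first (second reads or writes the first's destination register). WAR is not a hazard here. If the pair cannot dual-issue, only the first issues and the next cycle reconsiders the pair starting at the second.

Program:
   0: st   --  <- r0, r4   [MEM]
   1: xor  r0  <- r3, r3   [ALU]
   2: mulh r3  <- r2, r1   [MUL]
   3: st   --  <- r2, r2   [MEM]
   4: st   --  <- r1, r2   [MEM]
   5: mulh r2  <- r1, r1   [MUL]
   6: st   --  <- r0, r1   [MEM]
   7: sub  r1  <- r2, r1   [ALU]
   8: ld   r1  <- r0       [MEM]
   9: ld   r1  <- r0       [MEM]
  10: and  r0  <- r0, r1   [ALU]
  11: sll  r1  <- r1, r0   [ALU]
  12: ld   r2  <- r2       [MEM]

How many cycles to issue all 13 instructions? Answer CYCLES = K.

  cy0 -> i0,i1 (st.MEM/xor.ALU) 2-wide
  cy1 -> i2,i3 (mulh.MUL/st.MEM) 2-wide
  cy2 -> i4,i5 (st.MEM/mulh.MUL) 2-wide
  cy3 -> i6,i7 (st.MEM/sub.ALU) 2-wide
  cy4 -> i8 (ld.MEM) no-port MEM/MEM
  cy5 -> i9 (ld.MEM) RAW r1
  cy6 -> i10 (and.ALU) RAW r0
  cy7 -> i11,i12 (sll.ALU/ld.MEM) 2-wide

CYCLES = 8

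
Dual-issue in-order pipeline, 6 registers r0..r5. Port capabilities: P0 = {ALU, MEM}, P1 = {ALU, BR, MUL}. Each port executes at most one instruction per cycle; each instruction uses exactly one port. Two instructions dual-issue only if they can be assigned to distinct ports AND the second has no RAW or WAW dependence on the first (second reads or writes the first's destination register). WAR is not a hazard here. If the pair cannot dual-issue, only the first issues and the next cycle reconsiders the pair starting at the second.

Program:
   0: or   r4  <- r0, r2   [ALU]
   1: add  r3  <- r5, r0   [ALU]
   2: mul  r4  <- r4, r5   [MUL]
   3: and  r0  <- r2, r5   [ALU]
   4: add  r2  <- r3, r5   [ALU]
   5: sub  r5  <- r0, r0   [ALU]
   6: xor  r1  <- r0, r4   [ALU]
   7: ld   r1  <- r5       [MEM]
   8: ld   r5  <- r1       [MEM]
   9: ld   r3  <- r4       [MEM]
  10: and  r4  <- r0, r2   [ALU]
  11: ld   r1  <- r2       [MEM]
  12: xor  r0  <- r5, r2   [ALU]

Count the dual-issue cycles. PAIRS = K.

PAIRS = 5

0. or/add @i0,i1  | 2-wide
1. mul/and @i2,i3  | 2-wide
2. add/sub @i4,i5  | 2-wide
3. xor @i6  | WAW r1
4. ld @i7  | no-port MEM/MEM
5. ld @i8  | no-port MEM/MEM
6. ld/and @i9,i10  | 2-wide
7. ld/xor @i11,i12  | 2-wide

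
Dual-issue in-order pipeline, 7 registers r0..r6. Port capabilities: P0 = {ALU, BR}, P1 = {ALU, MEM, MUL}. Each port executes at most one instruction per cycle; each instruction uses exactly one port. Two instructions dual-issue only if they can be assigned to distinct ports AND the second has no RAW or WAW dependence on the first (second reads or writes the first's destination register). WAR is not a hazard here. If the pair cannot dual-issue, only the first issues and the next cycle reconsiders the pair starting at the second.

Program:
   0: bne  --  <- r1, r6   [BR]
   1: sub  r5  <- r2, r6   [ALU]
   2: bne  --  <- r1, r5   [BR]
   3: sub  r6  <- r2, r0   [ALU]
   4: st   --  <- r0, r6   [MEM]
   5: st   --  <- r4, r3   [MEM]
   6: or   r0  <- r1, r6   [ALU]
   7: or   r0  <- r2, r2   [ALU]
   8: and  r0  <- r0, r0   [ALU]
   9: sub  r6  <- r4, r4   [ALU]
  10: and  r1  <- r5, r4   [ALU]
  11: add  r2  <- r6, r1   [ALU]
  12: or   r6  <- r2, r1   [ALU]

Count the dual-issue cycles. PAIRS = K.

PAIRS = 4

  cy0 -> i0,i1 (bne.BR;sub.ALU) dual
  cy1 -> i2,i3 (bne.BR;sub.ALU) dual
  cy2 -> i4 (st.MEM) no-port MEM/MEM
  cy3 -> i5,i6 (st.MEM;or.ALU) dual
  cy4 -> i7 (or.ALU) RAW+WAW r0
  cy5 -> i8,i9 (and.ALU;sub.ALU) dual
  cy6 -> i10 (and.ALU) RAW r1
  cy7 -> i11 (add.ALU) RAW r2
  cy8 -> i12 (or.ALU) tail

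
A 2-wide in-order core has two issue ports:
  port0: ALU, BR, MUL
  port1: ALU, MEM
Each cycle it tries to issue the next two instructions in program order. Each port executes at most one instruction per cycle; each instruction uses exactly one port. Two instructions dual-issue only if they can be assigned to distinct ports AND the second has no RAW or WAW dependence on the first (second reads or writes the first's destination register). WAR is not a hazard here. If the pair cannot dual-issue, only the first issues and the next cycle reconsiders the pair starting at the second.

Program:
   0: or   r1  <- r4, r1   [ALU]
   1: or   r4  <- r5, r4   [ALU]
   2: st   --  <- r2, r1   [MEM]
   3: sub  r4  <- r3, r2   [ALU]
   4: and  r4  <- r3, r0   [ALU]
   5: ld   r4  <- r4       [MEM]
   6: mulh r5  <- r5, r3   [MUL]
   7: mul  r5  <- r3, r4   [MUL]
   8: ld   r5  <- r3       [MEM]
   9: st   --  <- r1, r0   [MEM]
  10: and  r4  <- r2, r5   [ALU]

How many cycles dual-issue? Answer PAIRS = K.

0. or;or @i0,i1  | dual
1. st;sub @i2,i3  | dual
2. and @i4  | RAW+WAW r4
3. ld;mulh @i5,i6  | dual
4. mul @i7  | WAW r5
5. ld @i8  | no-port MEM/MEM
6. st;and @i9,i10  | dual

PAIRS = 4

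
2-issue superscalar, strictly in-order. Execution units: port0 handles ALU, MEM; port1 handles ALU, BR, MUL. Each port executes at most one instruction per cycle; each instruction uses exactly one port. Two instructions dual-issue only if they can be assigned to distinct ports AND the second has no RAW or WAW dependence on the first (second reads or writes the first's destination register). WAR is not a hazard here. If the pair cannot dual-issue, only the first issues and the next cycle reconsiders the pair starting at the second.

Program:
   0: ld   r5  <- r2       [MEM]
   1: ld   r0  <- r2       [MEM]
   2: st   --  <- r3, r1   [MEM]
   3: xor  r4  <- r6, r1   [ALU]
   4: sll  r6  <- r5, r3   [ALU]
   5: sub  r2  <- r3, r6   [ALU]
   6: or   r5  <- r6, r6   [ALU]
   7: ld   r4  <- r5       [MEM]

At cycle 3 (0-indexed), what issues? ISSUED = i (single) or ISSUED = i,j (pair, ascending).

ISSUED = 4

  cy0 -> i0 (ld.MEM) no-port MEM/MEM
  cy1 -> i1 (ld.MEM) no-port MEM/MEM
  cy2 -> i2+i3 (st.MEM/xor.ALU) pair
  cy3 -> i4 (sll.ALU) RAW r6
  cy4 -> i5+i6 (sub.ALU/or.ALU) pair
  cy5 -> i7 (ld.MEM) tail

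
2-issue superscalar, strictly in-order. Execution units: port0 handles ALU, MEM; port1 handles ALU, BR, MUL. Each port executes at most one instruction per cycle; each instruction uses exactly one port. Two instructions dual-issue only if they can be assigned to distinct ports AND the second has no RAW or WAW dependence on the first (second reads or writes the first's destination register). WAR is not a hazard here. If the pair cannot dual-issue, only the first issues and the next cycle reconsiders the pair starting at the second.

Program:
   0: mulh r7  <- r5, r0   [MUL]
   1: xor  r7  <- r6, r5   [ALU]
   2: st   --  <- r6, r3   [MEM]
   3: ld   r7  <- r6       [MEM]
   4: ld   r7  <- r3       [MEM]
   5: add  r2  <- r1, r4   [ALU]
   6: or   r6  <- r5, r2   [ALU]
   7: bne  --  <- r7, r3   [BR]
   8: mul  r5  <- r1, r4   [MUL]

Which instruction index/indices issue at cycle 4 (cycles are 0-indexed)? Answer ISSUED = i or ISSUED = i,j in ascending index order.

0. mulh @i0  | WAW r7
1. xor;st @i1+i2  | 2-wide
2. ld @i3  | no-port MEM/MEM
3. ld;add @i4+i5  | 2-wide
4. or;bne @i6+i7  | 2-wide
5. mul @i8  | tail

ISSUED = 6,7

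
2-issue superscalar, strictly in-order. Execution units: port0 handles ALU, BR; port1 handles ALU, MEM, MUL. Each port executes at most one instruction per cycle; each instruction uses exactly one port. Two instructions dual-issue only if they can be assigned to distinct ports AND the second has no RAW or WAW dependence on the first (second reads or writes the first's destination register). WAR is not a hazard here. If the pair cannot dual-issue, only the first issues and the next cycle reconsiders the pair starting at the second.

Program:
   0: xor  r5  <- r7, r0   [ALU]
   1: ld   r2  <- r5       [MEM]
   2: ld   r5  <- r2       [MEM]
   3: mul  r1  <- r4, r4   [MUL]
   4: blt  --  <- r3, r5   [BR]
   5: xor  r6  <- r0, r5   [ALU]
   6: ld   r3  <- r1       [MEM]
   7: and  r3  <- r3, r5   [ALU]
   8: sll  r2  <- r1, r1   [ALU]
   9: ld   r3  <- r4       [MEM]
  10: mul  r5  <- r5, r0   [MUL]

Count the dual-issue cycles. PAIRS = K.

PAIRS = 3

t=0 i0:xor.ALU ; RAW r5
t=1 i1:ld.MEM ; no-port MEM/MEM
t=2 i2:ld.MEM ; no-port MEM/MUL
t=3 i3+i4:mul.MUL/blt.BR ; pair
t=4 i5+i6:xor.ALU/ld.MEM ; pair
t=5 i7+i8:and.ALU/sll.ALU ; pair
t=6 i9:ld.MEM ; no-port MEM/MUL
t=7 i10:mul.MUL ; tail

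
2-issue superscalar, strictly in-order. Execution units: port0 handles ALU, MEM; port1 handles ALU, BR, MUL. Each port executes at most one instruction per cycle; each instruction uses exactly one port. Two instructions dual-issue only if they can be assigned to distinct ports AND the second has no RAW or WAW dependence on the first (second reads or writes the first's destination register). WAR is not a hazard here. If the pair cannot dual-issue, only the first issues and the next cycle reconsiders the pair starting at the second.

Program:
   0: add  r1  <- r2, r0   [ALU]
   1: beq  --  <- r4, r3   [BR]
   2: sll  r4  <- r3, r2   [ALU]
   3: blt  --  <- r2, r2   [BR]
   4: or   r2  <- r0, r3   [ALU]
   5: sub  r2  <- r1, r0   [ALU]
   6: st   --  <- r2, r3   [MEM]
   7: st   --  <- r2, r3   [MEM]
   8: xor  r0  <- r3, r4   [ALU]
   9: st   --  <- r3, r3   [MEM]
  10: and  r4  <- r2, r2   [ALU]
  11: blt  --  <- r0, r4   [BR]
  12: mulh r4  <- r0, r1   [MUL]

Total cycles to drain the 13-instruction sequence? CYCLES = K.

CYCLES = 9

[0] i0+i1  add.ALU beq.BR  -- dual
[1] i2+i3  sll.ALU blt.BR  -- dual
[2] i4  or.ALU  -- WAW r2
[3] i5  sub.ALU  -- RAW r2
[4] i6  st.MEM  -- no-port MEM/MEM
[5] i7+i8  st.MEM xor.ALU  -- dual
[6] i9+i10  st.MEM and.ALU  -- dual
[7] i11  blt.BR  -- no-port BR/MUL
[8] i12  mulh.MUL  -- tail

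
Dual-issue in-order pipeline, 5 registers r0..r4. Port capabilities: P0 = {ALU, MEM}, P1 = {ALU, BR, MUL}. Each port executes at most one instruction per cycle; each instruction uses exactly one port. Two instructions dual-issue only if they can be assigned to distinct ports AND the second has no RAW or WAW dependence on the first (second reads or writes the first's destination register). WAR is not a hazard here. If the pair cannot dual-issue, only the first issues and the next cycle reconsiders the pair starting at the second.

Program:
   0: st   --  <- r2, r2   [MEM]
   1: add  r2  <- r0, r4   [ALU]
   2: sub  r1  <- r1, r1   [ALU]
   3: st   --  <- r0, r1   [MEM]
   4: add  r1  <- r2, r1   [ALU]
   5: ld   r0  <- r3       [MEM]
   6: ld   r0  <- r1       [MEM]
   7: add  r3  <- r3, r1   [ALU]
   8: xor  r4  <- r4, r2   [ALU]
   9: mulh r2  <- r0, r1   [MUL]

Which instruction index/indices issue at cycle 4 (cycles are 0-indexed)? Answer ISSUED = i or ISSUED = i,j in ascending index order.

ISSUED = 6,7

t=0 i0&i1:st.MEM;add.ALU ; pair
t=1 i2:sub.ALU ; RAW r1
t=2 i3&i4:st.MEM;add.ALU ; pair
t=3 i5:ld.MEM ; no-port MEM/MEM
t=4 i6&i7:ld.MEM;add.ALU ; pair
t=5 i8&i9:xor.ALU;mulh.MUL ; pair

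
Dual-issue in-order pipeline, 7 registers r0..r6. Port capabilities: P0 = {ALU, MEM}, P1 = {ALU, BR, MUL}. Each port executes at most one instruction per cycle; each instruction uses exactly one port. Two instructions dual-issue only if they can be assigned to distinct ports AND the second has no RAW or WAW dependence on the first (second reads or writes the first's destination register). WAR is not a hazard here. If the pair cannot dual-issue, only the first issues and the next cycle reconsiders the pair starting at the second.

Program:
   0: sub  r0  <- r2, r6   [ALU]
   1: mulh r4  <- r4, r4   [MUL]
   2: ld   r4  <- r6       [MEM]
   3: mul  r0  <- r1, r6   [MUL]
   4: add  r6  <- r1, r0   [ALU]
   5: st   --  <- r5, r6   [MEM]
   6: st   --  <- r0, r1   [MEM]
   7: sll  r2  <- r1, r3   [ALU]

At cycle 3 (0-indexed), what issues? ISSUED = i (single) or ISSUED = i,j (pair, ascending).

t=0 i0/i1:sub;mulh ; 2-wide
t=1 i2/i3:ld;mul ; 2-wide
t=2 i4:add ; RAW r6
t=3 i5:st ; no-port MEM/MEM
t=4 i6/i7:st;sll ; 2-wide

ISSUED = 5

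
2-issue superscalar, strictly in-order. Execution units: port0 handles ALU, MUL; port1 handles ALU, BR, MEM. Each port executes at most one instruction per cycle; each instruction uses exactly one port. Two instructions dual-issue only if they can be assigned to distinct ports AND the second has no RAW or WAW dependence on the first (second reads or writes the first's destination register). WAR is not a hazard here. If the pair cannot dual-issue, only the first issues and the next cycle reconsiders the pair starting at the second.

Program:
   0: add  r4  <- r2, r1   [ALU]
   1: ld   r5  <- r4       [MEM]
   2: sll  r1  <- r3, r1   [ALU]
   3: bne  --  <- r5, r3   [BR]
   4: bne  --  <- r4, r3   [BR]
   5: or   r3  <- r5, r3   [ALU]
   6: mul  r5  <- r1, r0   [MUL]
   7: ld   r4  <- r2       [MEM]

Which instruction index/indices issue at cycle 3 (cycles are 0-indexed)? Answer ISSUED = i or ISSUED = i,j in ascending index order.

ISSUED = 4,5

#0 head=0: add i0 RAW r4
#1 head=1: ld+sll i1&i2 2-wide
#2 head=3: bne i3 no-port BR/BR
#3 head=4: bne+or i4&i5 2-wide
#4 head=6: mul+ld i6&i7 2-wide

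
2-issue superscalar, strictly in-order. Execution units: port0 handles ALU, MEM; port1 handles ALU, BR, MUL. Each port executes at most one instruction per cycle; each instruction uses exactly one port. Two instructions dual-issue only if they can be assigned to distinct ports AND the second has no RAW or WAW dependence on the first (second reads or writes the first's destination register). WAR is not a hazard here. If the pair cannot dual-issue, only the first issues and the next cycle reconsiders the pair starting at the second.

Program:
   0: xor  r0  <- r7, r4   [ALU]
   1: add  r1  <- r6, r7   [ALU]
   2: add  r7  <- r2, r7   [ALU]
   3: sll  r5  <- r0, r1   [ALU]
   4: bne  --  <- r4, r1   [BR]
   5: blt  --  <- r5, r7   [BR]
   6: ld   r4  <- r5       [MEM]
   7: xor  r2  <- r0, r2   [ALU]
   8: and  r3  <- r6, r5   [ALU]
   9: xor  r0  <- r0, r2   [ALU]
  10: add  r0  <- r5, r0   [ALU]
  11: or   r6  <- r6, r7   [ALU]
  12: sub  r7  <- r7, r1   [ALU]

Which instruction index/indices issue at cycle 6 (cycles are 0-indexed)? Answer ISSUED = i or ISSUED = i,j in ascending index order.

ISSUED = 10,11

t=0 i0/i1:xor.ALU add.ALU ; dual
t=1 i2/i3:add.ALU sll.ALU ; dual
t=2 i4:bne.BR ; no-port BR/BR
t=3 i5/i6:blt.BR ld.MEM ; dual
t=4 i7/i8:xor.ALU and.ALU ; dual
t=5 i9:xor.ALU ; RAW+WAW r0
t=6 i10/i11:add.ALU or.ALU ; dual
t=7 i12:sub.ALU ; tail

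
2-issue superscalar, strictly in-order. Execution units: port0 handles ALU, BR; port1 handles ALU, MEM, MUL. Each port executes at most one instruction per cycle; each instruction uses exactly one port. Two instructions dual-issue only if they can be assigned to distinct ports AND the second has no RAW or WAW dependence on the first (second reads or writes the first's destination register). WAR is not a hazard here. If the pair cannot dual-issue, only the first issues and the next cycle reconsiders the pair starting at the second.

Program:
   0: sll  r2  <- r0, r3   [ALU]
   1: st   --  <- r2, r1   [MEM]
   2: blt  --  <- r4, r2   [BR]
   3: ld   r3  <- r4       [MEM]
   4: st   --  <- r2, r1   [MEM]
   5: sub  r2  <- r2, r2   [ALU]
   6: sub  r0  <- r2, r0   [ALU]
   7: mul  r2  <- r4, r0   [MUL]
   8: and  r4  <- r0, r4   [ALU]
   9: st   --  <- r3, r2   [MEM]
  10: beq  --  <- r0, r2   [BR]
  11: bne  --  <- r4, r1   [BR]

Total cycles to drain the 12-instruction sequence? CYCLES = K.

[0] i0  sll  -- RAW r2
[1] i1&i2  st/blt  -- 2-wide
[2] i3  ld  -- no-port MEM/MEM
[3] i4&i5  st/sub  -- 2-wide
[4] i6  sub  -- RAW r0
[5] i7&i8  mul/and  -- 2-wide
[6] i9&i10  st/beq  -- 2-wide
[7] i11  bne  -- tail

CYCLES = 8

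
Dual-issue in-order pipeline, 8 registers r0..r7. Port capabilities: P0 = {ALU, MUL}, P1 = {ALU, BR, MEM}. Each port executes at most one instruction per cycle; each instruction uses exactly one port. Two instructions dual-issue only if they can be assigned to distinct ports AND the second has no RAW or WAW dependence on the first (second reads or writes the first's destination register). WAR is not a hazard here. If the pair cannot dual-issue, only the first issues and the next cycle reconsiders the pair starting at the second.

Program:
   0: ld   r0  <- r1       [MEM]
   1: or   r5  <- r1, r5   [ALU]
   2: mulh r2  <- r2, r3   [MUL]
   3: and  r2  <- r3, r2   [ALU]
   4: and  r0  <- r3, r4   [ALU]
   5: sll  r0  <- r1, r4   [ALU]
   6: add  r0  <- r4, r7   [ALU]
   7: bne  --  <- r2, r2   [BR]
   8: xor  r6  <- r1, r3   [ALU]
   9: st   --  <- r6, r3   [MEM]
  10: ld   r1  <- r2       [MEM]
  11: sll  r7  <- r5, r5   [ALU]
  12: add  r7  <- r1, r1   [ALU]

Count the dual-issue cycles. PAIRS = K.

[0] i0+i1  ld.MEM/or.ALU  -- pair
[1] i2  mulh.MUL  -- RAW+WAW r2
[2] i3+i4  and.ALU/and.ALU  -- pair
[3] i5  sll.ALU  -- WAW r0
[4] i6+i7  add.ALU/bne.BR  -- pair
[5] i8  xor.ALU  -- RAW r6
[6] i9  st.MEM  -- no-port MEM/MEM
[7] i10+i11  ld.MEM/sll.ALU  -- pair
[8] i12  add.ALU  -- tail

PAIRS = 4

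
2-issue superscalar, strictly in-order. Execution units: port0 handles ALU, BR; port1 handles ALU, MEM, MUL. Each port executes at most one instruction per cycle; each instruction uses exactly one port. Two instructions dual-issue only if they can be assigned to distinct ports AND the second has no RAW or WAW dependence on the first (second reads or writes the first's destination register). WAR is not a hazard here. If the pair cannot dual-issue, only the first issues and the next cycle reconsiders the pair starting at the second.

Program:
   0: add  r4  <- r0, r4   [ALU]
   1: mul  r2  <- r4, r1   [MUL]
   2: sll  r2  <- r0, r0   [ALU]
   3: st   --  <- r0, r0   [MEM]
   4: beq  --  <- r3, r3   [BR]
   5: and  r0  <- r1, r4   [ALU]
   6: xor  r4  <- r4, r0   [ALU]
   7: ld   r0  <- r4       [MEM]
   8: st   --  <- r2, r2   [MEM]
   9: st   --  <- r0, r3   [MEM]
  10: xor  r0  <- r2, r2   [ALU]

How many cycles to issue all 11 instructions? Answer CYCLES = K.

t=0 i0:add ; RAW r4
t=1 i1:mul ; WAW r2
t=2 i2,i3:sll+st ; dual
t=3 i4,i5:beq+and ; dual
t=4 i6:xor ; RAW r4
t=5 i7:ld ; no-port MEM/MEM
t=6 i8:st ; no-port MEM/MEM
t=7 i9,i10:st+xor ; dual

CYCLES = 8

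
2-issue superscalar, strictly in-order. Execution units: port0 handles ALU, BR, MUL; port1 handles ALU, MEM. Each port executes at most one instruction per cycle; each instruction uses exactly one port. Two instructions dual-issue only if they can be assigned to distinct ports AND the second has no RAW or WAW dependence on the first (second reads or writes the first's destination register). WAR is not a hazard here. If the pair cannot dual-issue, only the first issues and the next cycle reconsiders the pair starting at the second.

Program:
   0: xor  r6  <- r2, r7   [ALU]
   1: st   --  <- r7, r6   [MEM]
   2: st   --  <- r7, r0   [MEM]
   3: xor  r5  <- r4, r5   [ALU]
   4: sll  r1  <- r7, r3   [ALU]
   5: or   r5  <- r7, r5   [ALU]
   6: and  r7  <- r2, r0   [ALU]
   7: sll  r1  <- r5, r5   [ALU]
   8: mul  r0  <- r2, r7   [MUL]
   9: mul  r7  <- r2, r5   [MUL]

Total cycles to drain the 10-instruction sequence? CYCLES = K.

CYCLES = 7

c0: i0 xor.ALU  RAW r6
c1: i1 st.MEM  no-port MEM/MEM
c2: i2/i3 st.MEM+xor.ALU  2-wide
c3: i4/i5 sll.ALU+or.ALU  2-wide
c4: i6/i7 and.ALU+sll.ALU  2-wide
c5: i8 mul.MUL  no-port MUL/MUL
c6: i9 mul.MUL  tail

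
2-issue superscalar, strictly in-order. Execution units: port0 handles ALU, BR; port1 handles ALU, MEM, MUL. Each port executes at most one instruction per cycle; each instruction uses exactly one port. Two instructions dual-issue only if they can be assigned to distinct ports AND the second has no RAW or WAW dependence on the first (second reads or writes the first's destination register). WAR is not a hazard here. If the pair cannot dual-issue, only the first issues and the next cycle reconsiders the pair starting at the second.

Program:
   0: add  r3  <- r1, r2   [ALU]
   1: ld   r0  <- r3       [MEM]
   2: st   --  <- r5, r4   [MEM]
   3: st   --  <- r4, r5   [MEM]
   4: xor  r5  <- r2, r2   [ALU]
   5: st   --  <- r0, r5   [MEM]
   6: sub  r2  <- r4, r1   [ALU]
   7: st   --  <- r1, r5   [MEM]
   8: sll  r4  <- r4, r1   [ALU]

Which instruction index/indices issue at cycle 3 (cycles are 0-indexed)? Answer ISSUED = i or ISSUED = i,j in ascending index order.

t=0 i0:add ; RAW r3
t=1 i1:ld ; no-port MEM/MEM
t=2 i2:st ; no-port MEM/MEM
t=3 i3/i4:st;xor ; 2-wide
t=4 i5/i6:st;sub ; 2-wide
t=5 i7/i8:st;sll ; 2-wide

ISSUED = 3,4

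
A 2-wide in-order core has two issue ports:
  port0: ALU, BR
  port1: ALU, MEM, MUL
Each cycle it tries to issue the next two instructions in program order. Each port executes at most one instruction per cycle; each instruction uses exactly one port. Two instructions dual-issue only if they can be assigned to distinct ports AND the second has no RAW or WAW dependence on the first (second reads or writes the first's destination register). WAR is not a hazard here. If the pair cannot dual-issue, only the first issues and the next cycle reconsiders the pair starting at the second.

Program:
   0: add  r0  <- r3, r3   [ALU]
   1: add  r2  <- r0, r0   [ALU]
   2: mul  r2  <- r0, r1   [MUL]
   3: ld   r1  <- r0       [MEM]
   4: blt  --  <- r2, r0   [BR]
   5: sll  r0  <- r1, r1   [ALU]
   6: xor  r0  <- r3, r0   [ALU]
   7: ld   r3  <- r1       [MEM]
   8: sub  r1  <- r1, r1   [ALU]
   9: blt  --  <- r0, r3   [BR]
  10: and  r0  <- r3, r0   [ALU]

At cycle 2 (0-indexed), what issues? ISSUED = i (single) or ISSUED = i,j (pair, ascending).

ISSUED = 2

c0: i0 add  RAW r0
c1: i1 add  WAW r2
c2: i2 mul  no-port MUL/MEM
c3: i3+i4 ld blt  2-wide
c4: i5 sll  RAW+WAW r0
c5: i6+i7 xor ld  2-wide
c6: i8+i9 sub blt  2-wide
c7: i10 and  tail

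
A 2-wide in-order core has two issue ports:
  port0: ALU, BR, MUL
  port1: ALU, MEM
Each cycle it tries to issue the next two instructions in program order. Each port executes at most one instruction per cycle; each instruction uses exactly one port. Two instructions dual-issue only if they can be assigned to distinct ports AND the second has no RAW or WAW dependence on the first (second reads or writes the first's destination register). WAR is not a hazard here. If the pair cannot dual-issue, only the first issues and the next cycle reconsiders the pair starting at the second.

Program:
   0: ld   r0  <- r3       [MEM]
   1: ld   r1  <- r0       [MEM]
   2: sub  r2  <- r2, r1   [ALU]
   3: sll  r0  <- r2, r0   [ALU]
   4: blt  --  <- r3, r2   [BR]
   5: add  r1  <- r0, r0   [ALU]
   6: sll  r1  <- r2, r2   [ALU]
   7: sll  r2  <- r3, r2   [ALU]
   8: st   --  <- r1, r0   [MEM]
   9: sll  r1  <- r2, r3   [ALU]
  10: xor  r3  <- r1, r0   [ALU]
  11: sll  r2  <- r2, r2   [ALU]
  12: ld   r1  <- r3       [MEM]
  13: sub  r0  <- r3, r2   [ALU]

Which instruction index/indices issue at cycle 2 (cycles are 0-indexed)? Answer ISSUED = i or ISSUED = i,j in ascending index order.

0. ld.MEM @i0  | no-port MEM/MEM
1. ld.MEM @i1  | RAW r1
2. sub.ALU @i2  | RAW r2
3. sll.ALU/blt.BR @i3,i4  | pair
4. add.ALU @i5  | WAW r1
5. sll.ALU/sll.ALU @i6,i7  | pair
6. st.MEM/sll.ALU @i8,i9  | pair
7. xor.ALU/sll.ALU @i10,i11  | pair
8. ld.MEM/sub.ALU @i12,i13  | pair

ISSUED = 2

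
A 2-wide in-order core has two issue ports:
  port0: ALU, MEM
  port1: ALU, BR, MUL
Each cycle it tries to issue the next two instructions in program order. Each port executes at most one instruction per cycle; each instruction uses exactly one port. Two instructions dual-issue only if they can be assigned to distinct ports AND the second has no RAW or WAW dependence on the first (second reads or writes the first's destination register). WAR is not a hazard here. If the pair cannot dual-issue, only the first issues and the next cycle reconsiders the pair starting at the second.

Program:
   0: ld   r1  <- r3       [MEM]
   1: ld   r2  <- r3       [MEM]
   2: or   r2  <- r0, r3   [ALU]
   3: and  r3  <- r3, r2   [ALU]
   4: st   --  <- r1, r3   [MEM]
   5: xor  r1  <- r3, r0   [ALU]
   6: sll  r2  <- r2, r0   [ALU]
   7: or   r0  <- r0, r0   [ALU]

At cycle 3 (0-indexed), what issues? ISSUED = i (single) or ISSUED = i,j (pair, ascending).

ISSUED = 3

0. ld.MEM @i0  | no-port MEM/MEM
1. ld.MEM @i1  | WAW r2
2. or.ALU @i2  | RAW r2
3. and.ALU @i3  | RAW r3
4. st.MEM;xor.ALU @i4&i5  | pair
5. sll.ALU;or.ALU @i6&i7  | pair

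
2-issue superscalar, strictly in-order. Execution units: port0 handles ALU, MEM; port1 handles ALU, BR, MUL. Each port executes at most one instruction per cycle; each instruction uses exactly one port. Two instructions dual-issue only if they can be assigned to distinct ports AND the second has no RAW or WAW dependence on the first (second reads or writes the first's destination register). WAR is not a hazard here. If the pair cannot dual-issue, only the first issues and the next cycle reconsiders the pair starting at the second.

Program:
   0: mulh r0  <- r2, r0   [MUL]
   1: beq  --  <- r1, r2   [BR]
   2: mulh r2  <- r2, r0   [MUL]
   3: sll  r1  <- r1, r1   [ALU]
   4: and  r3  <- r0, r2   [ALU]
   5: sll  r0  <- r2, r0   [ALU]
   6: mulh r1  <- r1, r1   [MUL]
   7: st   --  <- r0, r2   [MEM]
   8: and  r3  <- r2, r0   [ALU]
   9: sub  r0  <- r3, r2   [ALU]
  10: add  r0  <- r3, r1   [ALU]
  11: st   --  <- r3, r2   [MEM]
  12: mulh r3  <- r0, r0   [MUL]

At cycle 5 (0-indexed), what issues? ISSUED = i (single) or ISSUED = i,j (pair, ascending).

ISSUED = 8

  cy0 -> i0 (mulh.MUL) no-port MUL/BR
  cy1 -> i1 (beq.BR) no-port BR/MUL
  cy2 -> i2,i3 (mulh.MUL sll.ALU) dual
  cy3 -> i4,i5 (and.ALU sll.ALU) dual
  cy4 -> i6,i7 (mulh.MUL st.MEM) dual
  cy5 -> i8 (and.ALU) RAW r3
  cy6 -> i9 (sub.ALU) WAW r0
  cy7 -> i10,i11 (add.ALU st.MEM) dual
  cy8 -> i12 (mulh.MUL) tail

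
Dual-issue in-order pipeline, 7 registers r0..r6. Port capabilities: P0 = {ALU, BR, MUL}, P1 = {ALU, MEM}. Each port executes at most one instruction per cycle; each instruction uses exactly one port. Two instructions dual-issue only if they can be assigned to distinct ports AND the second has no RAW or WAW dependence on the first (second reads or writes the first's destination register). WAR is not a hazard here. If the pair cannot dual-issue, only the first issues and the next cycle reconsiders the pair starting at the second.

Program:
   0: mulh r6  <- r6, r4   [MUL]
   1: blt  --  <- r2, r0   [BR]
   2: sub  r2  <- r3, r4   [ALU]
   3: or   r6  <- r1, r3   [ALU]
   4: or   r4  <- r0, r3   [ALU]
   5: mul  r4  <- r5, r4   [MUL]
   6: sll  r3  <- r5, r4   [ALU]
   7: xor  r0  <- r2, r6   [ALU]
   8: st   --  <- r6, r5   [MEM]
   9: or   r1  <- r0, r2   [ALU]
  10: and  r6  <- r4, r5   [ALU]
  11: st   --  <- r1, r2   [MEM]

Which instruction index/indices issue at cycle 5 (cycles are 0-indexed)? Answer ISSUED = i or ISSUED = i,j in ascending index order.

ISSUED = 8,9

t=0 i0:mulh ; no-port MUL/BR
t=1 i1&i2:blt+sub ; 2-wide
t=2 i3&i4:or+or ; 2-wide
t=3 i5:mul ; RAW r4
t=4 i6&i7:sll+xor ; 2-wide
t=5 i8&i9:st+or ; 2-wide
t=6 i10&i11:and+st ; 2-wide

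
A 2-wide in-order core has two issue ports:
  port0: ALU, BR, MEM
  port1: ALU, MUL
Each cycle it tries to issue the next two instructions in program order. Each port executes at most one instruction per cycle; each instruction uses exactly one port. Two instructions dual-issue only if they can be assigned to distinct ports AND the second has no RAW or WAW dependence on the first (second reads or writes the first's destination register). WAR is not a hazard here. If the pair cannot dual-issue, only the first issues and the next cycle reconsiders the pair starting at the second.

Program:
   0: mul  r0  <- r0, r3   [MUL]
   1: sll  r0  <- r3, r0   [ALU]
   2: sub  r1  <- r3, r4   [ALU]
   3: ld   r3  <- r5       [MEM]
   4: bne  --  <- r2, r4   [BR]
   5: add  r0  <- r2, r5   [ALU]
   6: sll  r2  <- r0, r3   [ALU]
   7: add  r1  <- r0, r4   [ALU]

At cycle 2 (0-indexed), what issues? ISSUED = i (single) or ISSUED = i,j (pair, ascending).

ISSUED = 3

[0] i0  mul  -- RAW+WAW r0
[1] i1,i2  sll sub  -- 2-wide
[2] i3  ld  -- no-port MEM/BR
[3] i4,i5  bne add  -- 2-wide
[4] i6,i7  sll add  -- 2-wide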